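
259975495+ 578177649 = 838153144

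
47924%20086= 7752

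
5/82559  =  5/82559= 0.00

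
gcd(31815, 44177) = 7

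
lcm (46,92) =92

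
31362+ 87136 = 118498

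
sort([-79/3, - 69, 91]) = [ -69, - 79/3,  91]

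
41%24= 17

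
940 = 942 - 2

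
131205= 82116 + 49089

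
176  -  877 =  - 701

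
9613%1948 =1821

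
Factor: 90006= 2^1*3^1*7^1*2143^1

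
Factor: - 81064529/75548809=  - 13^1*73^1* 967^( - 1 )*11161^ (  -  1)*12203^1 = - 11580647/10792687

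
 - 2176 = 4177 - 6353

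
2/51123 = 2/51123 = 0.00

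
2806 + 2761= 5567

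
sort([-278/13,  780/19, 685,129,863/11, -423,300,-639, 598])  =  [ -639, - 423, - 278/13, 780/19,863/11 , 129 , 300, 598, 685 ] 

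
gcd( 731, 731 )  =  731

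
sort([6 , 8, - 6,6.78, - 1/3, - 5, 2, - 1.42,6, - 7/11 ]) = [-6, - 5, - 1.42, - 7/11, - 1/3,2,6,6,6.78, 8 ] 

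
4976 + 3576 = 8552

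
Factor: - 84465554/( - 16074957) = 2^1*3^( - 1 ) *17^1 *31^ ( - 1)*313^1*7937^1 *172849^(  -  1)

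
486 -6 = 480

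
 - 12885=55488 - 68373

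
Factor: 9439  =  9439^1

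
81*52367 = 4241727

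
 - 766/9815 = -766/9815 = -0.08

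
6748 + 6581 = 13329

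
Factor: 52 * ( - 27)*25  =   - 2^2*3^3*5^2*13^1 =- 35100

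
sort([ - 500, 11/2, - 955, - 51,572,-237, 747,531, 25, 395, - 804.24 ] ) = [-955, - 804.24, - 500,  -  237,-51,11/2 , 25 , 395,531, 572,747]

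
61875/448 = 138 + 51/448 = 138.11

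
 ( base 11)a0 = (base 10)110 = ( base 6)302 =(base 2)1101110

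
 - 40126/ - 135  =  297 + 31/135 = 297.23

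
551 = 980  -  429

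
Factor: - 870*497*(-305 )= 131878950= 2^1*3^1*5^2*7^1*29^1*61^1*71^1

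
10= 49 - 39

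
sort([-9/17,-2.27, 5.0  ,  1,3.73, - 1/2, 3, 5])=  [ - 2.27,-9/17, - 1/2,1,  3, 3.73, 5.0 , 5 ]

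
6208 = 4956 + 1252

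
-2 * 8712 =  - 17424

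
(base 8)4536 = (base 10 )2398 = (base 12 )147a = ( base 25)3KN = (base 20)5JI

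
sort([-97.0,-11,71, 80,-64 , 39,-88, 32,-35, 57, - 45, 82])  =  [-97.0, - 88,  -  64, - 45,-35, - 11,32, 39 , 57,  71,80,82]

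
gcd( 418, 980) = 2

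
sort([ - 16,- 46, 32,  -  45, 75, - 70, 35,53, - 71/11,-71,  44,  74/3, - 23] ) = [ - 71, - 70,- 46, - 45, - 23, - 16,-71/11,74/3,32,35,44,53,75]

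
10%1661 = 10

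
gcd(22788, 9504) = 108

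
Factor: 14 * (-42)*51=  -  2^2*3^2 *7^2*17^1=- 29988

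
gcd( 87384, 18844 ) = 4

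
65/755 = 13/151 = 0.09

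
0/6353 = 0 =0.00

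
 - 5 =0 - 5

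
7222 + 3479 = 10701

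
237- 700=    - 463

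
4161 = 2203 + 1958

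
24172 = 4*6043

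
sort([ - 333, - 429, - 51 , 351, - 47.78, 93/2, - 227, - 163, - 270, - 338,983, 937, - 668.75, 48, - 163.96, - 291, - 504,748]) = [ - 668.75, - 504, - 429, - 338,-333, - 291, - 270, - 227,- 163.96, - 163, - 51, - 47.78,93/2,48,351, 748,937, 983 ] 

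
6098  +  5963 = 12061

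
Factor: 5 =5^1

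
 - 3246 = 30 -3276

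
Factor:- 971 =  - 971^1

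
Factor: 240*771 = 2^4*3^2*5^1*257^1 = 185040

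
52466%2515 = 2166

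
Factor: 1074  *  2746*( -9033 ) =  - 2^2*3^2*179^1*1373^1*3011^1 = -26640159732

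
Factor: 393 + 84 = 3^2*53^1 = 477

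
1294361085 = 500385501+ 793975584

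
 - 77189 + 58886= - 18303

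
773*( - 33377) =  - 25800421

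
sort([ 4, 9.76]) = [ 4,9.76 ]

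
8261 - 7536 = 725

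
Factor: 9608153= 229^1 * 41957^1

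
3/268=3/268  =  0.01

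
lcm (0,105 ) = 0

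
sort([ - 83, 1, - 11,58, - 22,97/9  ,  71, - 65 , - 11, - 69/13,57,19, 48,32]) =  [ - 83, - 65, - 22, - 11, - 11 , - 69/13,1, 97/9, 19,32, 48 , 57, 58 , 71]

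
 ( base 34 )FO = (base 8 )1026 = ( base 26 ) ke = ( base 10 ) 534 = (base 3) 201210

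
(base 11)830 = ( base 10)1001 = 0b1111101001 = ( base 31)119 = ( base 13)5C0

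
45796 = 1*45796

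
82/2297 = 82/2297 = 0.04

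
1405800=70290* 20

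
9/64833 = 3/21611 = 0.00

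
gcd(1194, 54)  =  6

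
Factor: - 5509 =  - 7^1*787^1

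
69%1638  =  69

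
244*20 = 4880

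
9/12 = 3/4 = 0.75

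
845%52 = 13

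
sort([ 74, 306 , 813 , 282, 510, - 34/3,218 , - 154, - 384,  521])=[ - 384, - 154, - 34/3  ,  74, 218 , 282,  306  ,  510,  521 , 813]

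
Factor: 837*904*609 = 460798632  =  2^3*3^4*7^1*29^1*31^1*113^1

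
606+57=663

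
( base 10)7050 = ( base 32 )6sa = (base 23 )d7c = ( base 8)15612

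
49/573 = 49/573=0.09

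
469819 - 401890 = 67929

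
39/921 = 13/307 = 0.04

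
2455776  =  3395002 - 939226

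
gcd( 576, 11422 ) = 2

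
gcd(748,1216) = 4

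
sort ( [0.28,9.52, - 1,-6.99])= [- 6.99,  -  1,0.28,9.52 ]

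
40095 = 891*45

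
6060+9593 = 15653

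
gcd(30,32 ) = 2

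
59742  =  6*9957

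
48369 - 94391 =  - 46022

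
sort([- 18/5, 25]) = [ - 18/5,25]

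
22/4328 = 11/2164=0.01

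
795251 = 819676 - 24425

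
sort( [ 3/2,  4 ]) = [ 3/2,4]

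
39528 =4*9882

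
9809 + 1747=11556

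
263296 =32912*8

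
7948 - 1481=6467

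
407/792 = 37/72 = 0.51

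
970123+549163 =1519286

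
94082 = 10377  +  83705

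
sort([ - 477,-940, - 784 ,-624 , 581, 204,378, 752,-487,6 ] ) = [-940 , - 784, - 624, - 487, - 477 , 6 , 204,378,581,752 ]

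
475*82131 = 39012225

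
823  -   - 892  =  1715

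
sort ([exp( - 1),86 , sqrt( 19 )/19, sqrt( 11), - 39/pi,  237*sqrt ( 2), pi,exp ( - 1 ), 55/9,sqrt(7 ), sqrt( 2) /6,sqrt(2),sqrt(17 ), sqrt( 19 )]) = [  -  39/pi , sqrt(19 ) /19 , sqrt(2 ) /6, exp( - 1 ), exp ( - 1 ), sqrt( 2),sqrt( 7 ),pi,sqrt( 11 ),sqrt(17),sqrt(19),55/9, 86, 237*sqrt(2) ] 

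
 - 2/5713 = - 1 + 5711/5713 = - 0.00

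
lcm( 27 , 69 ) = 621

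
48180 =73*660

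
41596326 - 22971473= 18624853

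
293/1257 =293/1257 = 0.23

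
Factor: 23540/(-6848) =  - 55/16  =  - 2^(  -  4)*5^1 * 11^1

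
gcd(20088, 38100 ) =12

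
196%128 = 68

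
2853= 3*951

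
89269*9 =803421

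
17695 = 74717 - 57022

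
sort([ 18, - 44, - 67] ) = [-67,-44,18]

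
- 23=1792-1815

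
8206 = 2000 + 6206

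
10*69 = 690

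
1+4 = 5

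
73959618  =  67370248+6589370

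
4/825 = 4/825=   0.00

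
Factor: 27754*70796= 1964872184= 2^3*11^1* 1609^1*13877^1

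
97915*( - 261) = -25555815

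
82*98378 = 8066996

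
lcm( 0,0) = 0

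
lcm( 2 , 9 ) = 18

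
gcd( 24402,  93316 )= 2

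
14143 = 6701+7442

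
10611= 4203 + 6408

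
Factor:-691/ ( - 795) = 3^(-1)* 5^( - 1) * 53^( - 1) * 691^1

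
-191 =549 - 740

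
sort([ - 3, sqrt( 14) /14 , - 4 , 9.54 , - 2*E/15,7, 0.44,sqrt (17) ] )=[ - 4 , -3, - 2*E/15,sqrt(14) /14 , 0.44 , sqrt(17 ), 7 , 9.54]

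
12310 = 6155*2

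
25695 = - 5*(- 5139)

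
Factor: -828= - 2^2*3^2*23^1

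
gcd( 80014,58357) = 1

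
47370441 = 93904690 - 46534249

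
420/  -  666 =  - 1 + 41/111 =-0.63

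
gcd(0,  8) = 8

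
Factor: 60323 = 179^1*337^1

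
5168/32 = 323/2=161.50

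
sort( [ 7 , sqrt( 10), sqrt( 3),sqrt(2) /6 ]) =[ sqrt(2 ) /6,sqrt( 3),  sqrt(10), 7]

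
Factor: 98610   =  2^1*3^1*5^1 *19^1*173^1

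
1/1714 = 1/1714 = 0.00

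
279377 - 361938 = - 82561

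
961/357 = 961/357= 2.69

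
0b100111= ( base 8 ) 47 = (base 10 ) 39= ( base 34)15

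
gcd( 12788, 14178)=278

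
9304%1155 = 64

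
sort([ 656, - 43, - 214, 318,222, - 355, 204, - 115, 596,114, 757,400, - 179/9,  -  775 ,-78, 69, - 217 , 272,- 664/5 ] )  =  [ - 775, - 355, - 217, - 214, - 664/5, - 115, - 78, - 43, - 179/9,69, 114,204,222,272 , 318, 400,596, 656,757]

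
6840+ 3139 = 9979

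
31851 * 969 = 30863619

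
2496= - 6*( - 416 )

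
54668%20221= 14226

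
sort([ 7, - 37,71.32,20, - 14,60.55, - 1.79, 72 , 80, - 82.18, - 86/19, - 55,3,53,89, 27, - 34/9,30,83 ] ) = [ - 82.18, - 55, - 37, - 14,-86/19, - 34/9,- 1.79,3, 7,20,27, 30,53,60.55,71.32, 72,80,83,89 ]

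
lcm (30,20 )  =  60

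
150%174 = 150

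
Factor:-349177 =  - 349177^1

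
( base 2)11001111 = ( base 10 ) 207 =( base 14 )10B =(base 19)ah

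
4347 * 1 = 4347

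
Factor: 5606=2^1*2803^1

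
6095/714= 8 + 383/714 = 8.54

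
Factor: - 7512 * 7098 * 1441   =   - 2^4*3^2 * 7^1*11^1*13^2*131^1 * 313^1 = - 76834373616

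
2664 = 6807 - 4143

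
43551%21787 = 21764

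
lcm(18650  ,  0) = 0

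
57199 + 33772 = 90971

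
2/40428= 1/20214=0.00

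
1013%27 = 14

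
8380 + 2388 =10768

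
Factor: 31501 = 17^2*109^1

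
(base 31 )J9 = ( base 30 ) JS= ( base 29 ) ki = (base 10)598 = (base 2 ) 1001010110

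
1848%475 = 423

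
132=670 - 538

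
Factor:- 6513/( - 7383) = 13^1*23^( - 1)*107^( - 1)*167^1 = 2171/2461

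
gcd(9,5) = 1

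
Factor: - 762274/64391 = - 2^1*19^(  -  1)* 37^1 *3389^( - 1 )*10301^1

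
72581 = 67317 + 5264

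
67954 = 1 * 67954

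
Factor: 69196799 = 7^1*1277^1*7741^1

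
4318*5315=22950170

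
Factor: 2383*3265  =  5^1*653^1*2383^1   =  7780495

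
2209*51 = 112659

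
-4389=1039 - 5428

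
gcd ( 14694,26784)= 186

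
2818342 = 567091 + 2251251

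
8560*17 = 145520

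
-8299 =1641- 9940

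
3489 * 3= 10467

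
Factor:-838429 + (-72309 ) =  - 2^1*659^1*691^1  =  -  910738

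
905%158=115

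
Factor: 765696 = 2^8*3^1*997^1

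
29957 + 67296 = 97253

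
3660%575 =210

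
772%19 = 12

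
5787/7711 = 5787/7711 = 0.75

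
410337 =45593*9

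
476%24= 20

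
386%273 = 113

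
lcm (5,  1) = 5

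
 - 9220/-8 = 1152 +1/2 =1152.50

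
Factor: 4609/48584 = 2^( - 3)*11^1*419^1*6073^( - 1)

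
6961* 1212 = 8436732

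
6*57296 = 343776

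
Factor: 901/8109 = 3^( - 2 ) = 1/9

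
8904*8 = 71232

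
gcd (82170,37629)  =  9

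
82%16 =2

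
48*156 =7488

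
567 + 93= 660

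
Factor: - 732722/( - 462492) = 827/522 = 2^(-1)*3^( -2 )*29^( -1)*827^1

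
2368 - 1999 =369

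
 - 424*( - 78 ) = 33072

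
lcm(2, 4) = 4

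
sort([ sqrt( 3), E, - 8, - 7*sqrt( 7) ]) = [ - 7 * sqrt (7 ), - 8, sqrt( 3), E]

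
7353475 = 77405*95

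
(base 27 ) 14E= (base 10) 851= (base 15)3BB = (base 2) 1101010011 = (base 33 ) PQ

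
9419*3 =28257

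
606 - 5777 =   -  5171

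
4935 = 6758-1823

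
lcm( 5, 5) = 5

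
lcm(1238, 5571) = 11142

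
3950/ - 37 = -3950/37 = - 106.76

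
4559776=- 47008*(-97)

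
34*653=22202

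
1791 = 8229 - 6438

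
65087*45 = 2928915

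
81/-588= - 27/196 = - 0.14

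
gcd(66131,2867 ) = 1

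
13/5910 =13/5910= 0.00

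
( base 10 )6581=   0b1100110110101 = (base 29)7nr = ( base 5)202311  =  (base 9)10022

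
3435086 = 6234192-2799106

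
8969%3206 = 2557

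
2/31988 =1/15994 = 0.00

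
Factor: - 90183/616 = -2^( - 3 )*3^1*7^( - 1 )* 11^( - 1 )*23^1*1307^1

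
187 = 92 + 95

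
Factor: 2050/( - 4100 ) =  - 1/2 = -2^ ( - 1 ) 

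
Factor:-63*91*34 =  - 2^1*3^2*7^2*13^1 * 17^1=- 194922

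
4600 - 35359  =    -  30759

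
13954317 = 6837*2041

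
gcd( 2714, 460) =46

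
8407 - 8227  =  180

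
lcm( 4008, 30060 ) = 60120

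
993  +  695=1688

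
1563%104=3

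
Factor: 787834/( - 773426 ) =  - 31^1*97^1*131^1*386713^( - 1)= -393917/386713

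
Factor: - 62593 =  - 53^1*1181^1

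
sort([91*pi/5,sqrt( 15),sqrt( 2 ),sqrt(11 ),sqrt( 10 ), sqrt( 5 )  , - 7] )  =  [  -  7,sqrt( 2 ),sqrt( 5 ), sqrt(10 ),sqrt(11 ),sqrt ( 15),91*pi/5 ]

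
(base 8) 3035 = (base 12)aa5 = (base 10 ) 1565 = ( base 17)571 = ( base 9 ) 2128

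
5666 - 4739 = 927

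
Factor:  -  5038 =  - 2^1*11^1*229^1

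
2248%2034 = 214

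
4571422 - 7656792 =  - 3085370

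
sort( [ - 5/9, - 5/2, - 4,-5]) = [ - 5, - 4,-5/2, - 5/9 ] 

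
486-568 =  - 82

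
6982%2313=43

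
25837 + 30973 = 56810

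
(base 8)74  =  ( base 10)60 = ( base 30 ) 20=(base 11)55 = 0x3c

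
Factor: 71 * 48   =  3408 = 2^4*3^1*71^1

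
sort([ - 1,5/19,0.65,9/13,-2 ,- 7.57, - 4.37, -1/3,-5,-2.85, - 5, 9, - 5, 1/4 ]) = [ - 7.57, - 5 , - 5, - 5, - 4.37 , - 2.85,  -  2, -1, -1/3,1/4,  5/19 , 0.65,  9/13,9 ] 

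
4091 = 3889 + 202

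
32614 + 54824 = 87438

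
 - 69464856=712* ( - 97563)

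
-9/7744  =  -1 + 7735/7744= - 0.00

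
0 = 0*379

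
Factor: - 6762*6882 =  - 46536084 = - 2^2*3^2*7^2*23^1 * 31^1*37^1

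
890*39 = 34710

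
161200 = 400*403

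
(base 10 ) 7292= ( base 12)4278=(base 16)1c7c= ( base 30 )832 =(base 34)6AG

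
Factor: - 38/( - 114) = 1/3 = 3^( - 1) 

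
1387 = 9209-7822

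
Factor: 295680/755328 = 110/281 = 2^1*5^1*11^1*281^(-1) 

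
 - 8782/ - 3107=2 +2568/3107= 2.83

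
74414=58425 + 15989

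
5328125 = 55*96875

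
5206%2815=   2391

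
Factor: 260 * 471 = 122460 = 2^2*3^1*5^1* 13^1*157^1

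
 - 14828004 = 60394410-75222414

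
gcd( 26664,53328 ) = 26664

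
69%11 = 3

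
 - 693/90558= - 1 + 9985/10062 = -0.01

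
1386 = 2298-912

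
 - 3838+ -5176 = - 9014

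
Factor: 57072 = 2^4*3^1*29^1*41^1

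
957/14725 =957/14725 =0.06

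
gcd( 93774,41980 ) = 2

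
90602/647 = 140 + 22/647 = 140.03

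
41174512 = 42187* 976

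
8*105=840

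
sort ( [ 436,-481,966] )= [ - 481, 436, 966] 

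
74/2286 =37/1143  =  0.03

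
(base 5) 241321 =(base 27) C7O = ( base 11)6807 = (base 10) 8961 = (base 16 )2301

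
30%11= 8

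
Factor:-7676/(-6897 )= 404/363 =2^2*3^ ( - 1 )*11^(-2)* 101^1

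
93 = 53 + 40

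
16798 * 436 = 7323928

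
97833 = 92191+5642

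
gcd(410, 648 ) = 2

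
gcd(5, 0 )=5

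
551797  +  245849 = 797646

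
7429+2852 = 10281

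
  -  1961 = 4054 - 6015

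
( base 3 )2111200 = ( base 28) 297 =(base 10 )1827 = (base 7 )5220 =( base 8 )3443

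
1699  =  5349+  - 3650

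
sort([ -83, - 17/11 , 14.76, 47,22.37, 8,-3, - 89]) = [ - 89, - 83 , - 3, - 17/11,8, 14.76, 22.37, 47 ]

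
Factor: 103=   103^1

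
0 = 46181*0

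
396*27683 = 10962468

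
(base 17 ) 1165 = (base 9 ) 7248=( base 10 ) 5309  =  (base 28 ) 6LH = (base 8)12275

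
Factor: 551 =19^1*29^1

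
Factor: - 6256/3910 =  - 2^3*5^( - 1)  =  - 8/5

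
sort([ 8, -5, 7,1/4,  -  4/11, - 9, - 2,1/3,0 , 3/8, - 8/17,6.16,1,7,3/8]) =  [ - 9, - 5, - 2, - 8/17, - 4/11,0, 1/4,1/3, 3/8,3/8, 1, 6.16,7,7,  8] 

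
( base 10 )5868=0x16ec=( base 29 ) 6sa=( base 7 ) 23052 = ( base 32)5NC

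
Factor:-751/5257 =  - 1/7 = -  7^( - 1 ) 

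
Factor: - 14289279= - 3^1*23^1*41^1*5051^1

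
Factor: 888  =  2^3*3^1*37^1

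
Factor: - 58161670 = -2^1*5^1*7^1*53^1  *61^1*257^1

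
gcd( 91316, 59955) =1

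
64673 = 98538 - 33865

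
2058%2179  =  2058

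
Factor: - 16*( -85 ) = 1360=2^4*5^1*17^1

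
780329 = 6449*121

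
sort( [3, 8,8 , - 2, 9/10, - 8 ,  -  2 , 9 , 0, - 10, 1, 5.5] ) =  [ - 10, - 8,  -  2 ,-2 , 0,9/10 , 1, 3,5.5,8,8, 9] 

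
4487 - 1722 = 2765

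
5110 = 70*73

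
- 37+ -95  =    -  132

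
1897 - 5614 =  - 3717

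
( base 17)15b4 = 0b1100110010101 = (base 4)1212111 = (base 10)6549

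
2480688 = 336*7383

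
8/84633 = 8/84633 = 0.00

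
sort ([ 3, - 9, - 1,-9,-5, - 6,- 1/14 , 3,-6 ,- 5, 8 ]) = [-9,-9,-6, - 6,  -  5, - 5, -1,-1/14,3 , 3, 8 ]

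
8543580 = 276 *30955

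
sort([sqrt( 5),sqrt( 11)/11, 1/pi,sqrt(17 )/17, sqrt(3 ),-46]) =[-46, sqrt(17 ) /17, sqrt(11)/11,1/pi, sqrt( 3), sqrt (5)]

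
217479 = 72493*3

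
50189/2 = 25094 + 1/2= 25094.50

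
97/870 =97/870= 0.11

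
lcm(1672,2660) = 58520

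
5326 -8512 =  - 3186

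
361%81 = 37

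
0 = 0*( - 9844 )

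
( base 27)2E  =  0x44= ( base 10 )68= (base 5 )233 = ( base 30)28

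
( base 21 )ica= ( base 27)B6J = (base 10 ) 8200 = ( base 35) 6OA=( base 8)20010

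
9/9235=9/9235  =  0.00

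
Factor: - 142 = -2^1*71^1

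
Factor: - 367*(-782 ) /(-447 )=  - 286994/447=- 2^1*3^( - 1)*17^1 *23^1 *149^(-1)*367^1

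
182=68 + 114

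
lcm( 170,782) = 3910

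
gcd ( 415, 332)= 83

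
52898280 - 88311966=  - 35413686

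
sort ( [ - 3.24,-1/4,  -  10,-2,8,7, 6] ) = [ - 10,-3.24, - 2, - 1/4,6,7,8]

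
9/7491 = 3/2497 = 0.00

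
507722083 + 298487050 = 806209133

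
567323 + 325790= 893113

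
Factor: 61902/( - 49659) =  - 2^1 * 3^1* 19^1*181^1*16553^ (  -  1) =- 20634/16553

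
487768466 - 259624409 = 228144057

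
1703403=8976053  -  7272650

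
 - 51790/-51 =1015+ 25/51=1015.49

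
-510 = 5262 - 5772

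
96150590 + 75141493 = 171292083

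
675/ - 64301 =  - 675/64301 = - 0.01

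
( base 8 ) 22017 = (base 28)BLJ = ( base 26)DH1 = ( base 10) 9231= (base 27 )cho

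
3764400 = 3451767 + 312633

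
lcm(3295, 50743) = 253715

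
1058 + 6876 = 7934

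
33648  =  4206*8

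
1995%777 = 441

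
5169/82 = 63 + 3/82 = 63.04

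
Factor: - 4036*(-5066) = 20446376 = 2^3*17^1*149^1 * 1009^1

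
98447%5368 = 1823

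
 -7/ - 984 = 7/984 = 0.01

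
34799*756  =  26308044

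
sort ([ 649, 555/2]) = [555/2, 649] 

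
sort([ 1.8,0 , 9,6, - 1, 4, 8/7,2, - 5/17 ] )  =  [ - 1, - 5/17, 0, 8/7  ,  1.8, 2,4, 6,9] 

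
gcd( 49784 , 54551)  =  7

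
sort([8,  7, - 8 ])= [ - 8,7, 8] 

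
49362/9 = 16454/3=5484.67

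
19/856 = 19/856  =  0.02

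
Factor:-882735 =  - 3^1*5^1 * 7^2*1201^1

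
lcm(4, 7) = 28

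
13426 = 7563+5863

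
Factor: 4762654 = 2^1 * 13^1 * 19^1*31^1*311^1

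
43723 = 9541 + 34182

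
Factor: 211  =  211^1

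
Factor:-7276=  - 2^2 * 17^1*107^1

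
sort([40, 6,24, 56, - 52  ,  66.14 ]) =[ - 52, 6, 24, 40,56,66.14] 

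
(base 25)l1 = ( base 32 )GE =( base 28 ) im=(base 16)20E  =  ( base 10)526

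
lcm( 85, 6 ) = 510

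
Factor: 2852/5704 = 2^( - 1) = 1/2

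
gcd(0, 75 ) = 75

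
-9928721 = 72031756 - 81960477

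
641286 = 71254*9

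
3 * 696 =2088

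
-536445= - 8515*63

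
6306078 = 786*8023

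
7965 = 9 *885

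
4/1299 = 4/1299 =0.00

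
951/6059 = 951/6059 =0.16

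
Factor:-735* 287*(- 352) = 2^5* 3^1*5^1* 7^3*11^1 * 41^1 = 74252640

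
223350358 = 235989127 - 12638769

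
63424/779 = 81 + 325/779   =  81.42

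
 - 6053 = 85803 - 91856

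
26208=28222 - 2014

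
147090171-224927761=-77837590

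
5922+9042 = 14964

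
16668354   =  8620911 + 8047443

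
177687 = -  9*( - 19743)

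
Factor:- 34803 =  - 3^3*1289^1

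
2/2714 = 1/1357= 0.00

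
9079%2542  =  1453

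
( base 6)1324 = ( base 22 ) FA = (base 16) 154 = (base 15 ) 17A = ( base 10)340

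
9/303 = 3/101 = 0.03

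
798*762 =608076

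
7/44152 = 7/44152=0.00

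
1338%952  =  386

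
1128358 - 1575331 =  - 446973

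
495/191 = 495/191 = 2.59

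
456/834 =76/139 = 0.55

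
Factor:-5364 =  - 2^2 * 3^2*149^1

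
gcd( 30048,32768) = 32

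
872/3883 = 872/3883 =0.22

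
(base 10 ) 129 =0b10000001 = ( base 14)93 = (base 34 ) 3R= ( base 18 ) 73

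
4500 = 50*90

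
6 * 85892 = 515352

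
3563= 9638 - 6075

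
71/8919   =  71/8919 =0.01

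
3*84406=253218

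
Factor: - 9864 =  - 2^3*3^2*137^1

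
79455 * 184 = 14619720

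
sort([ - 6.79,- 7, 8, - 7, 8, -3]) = [ - 7, - 7, - 6.79,- 3, 8,8 ]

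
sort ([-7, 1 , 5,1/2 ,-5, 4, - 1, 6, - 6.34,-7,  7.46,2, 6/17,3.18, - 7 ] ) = [ - 7 , - 7,- 7, - 6.34, - 5, - 1, 6/17,1/2, 1 , 2, 3.18,  4, 5 , 6, 7.46] 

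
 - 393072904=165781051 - 558853955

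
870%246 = 132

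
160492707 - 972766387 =  -  812273680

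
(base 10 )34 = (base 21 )1D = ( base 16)22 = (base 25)19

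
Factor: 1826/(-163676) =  - 11/986 = - 2^ ( - 1)*11^1*17^(  -  1 )*29^( - 1)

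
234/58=117/29 =4.03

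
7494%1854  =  78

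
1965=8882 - 6917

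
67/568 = 67/568= 0.12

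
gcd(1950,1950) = 1950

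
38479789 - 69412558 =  - 30932769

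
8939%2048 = 747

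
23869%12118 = 11751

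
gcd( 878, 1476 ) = 2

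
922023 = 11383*81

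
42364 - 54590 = - 12226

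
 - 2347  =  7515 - 9862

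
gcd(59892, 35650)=1426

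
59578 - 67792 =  - 8214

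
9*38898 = 350082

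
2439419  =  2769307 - 329888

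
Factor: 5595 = 3^1*5^1*373^1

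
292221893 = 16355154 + 275866739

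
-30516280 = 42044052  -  72560332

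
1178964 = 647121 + 531843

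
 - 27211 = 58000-85211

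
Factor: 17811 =3^2*1979^1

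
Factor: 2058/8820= 2^( -1) *3^( - 1)*5^( - 1)*7^1 =7/30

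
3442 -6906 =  - 3464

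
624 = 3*208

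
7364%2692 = 1980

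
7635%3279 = 1077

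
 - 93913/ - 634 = 148 + 81/634= 148.13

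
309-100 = 209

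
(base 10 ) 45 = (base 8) 55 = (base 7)63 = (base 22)21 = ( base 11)41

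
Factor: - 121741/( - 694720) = 2^( - 6)*5^ ( - 1)*13^( - 1)*53^1*167^ (  -  1 )*2297^1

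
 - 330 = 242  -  572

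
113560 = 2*56780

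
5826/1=5826 = 5826.00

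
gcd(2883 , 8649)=2883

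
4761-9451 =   -  4690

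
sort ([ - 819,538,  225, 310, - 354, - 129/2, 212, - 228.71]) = [ -819, - 354, - 228.71,- 129/2, 212, 225,  310, 538]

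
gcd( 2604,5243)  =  7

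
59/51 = 1 + 8/51 = 1.16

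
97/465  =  97/465= 0.21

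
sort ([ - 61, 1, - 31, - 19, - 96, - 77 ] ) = [ - 96,- 77, - 61, - 31, - 19, 1]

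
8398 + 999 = 9397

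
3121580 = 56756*55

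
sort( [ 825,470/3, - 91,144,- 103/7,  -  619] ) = [ - 619, - 91, - 103/7,  144, 470/3 , 825] 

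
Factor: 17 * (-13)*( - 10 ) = 2210 = 2^1 * 5^1 *13^1*17^1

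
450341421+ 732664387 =1183005808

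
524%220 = 84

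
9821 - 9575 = 246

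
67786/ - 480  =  -33893/240 = - 141.22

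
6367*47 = 299249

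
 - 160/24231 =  - 160/24231 = -0.01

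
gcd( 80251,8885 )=1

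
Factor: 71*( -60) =-2^2 *3^1*5^1*71^1  =  -4260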